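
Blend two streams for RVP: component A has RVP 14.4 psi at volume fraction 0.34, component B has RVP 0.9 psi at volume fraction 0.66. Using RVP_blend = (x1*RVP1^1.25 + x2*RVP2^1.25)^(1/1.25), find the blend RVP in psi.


Chevron index: RVP_blend = (sum xi*RVPi^1.25)^(1/1.25)
RVP^1.25 terms: 0.34 * 14.4^1.25 + 0.66 * 0.9^1.25 = 10.116
RVP_blend = 10.116^(1/1.25) = 6.368

6.368 psi


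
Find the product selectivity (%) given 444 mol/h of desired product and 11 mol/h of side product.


Selectivity = desired / (desired + undesired) * 100
Total products = 444 + 11 = 455 mol/h
S = 444 / 455 * 100
= 0.9758 * 100
= 97.58 %

97.58 %


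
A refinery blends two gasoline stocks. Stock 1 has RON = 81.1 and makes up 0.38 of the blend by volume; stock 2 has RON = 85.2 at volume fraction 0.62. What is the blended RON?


Linear blending: RON_blend = sum(vi * RONi)
Contribution 1: 0.38 * 81.1 = 30.818
Contribution 2: 0.62 * 85.2 = 52.824
RON_blend = 30.818 + 52.824 = 83.642

83.642


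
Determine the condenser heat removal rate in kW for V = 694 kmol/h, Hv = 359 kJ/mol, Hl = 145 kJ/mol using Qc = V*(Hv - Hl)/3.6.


Qc = 694 * (359 - 145) / 3.6 = 694 * 214 / 3.6 = 41250

41250 kW


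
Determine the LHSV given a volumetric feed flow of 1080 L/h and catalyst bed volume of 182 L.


LHSV = volumetric feed rate / catalyst volume
= 1080 L/h / 182 L
= 5.934 h^-1

5.934 h^-1


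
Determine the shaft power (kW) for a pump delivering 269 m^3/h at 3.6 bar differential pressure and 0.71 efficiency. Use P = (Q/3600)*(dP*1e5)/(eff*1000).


Q = 269 / 3600 = 0.0747222 m^3/s
P = 0.0747222 * (3.6 * 1e5) / 0.71 / 1000 = 37.89

37.89 kW


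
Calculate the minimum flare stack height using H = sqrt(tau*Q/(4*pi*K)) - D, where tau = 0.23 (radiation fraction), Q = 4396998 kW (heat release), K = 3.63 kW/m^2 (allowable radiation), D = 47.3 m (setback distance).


tau*Q/(4*pi*K) = 0.23 * 4396998 / (4 * pi * 3.63) = 22170.1
sqrt(22170.1) = 148.896
H = 148.896 - 47.3 = 101.6

101.6 m


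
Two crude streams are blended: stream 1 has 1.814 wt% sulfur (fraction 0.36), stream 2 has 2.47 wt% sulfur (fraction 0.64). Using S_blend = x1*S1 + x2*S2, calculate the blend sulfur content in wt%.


Linear sulfur blending: S_blend = x1*S1 + x2*S2
Contribution 1: 0.36 * 1.814 = 0.65304 wt%
Contribution 2: 0.64 * 2.47 = 1.5808 wt%
S_blend = 0.65304 + 1.5808 = 2.23384

2.23384 wt%


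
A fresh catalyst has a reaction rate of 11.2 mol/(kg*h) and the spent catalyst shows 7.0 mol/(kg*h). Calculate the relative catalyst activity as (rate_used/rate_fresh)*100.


Activity (%) = (rate_used / rate_fresh) * 100
rate_used = 7.0, rate_fresh = 11.2
= (7.0 / 11.2) * 100
= 0.6250 * 100 = 62.50

62.50 %


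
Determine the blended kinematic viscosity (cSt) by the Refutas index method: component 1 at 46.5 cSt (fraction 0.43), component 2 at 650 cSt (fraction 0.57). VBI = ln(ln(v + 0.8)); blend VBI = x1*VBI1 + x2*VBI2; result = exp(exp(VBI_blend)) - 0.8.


Refutas method: VBN_i = 14.534*ln(ln(visc_i + 0.8)) + 10.975, blended linearly by mass fraction; since VBN is linear in VBI_i = ln(ln(visc_i + 0.8)) and the fractions sum to 1, blend VBI directly: visc = exp(exp(VBI_blend)) - 0.8
VBI_1 = ln(ln(46.5 + 0.8)) = 1.34976
VBI_2 = ln(ln(650 + 0.8)) = 1.86844
VBI_blend = 0.43 * 1.34976 + 0.57 * 1.86844 = 1.64541
visc_blend = exp(exp(1.64541)) - 0.8 = 177.4

177.4 cSt


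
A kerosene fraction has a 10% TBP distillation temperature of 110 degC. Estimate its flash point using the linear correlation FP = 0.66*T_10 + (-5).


FP = 0.66 * 110 + (-5) = 67.6

67.6 degC


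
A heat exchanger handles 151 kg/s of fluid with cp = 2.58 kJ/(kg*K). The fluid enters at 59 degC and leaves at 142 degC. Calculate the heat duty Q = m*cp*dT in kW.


Q = m_dot * cp * delta_T
delta_T = 142 - 59 = 83 K
Q = 151 * 2.58 * 83
= 389.58 * 83
= 32335.14 kW

32335.14 kW


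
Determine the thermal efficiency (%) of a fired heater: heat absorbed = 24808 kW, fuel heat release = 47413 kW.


Furnace efficiency = Q_absorbed / Q_fuel * 100
= 24808 / 47413 * 100 = 52.32

52.32 %


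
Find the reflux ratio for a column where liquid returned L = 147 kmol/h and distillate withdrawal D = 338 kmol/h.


Reflux ratio definition: R = L / D (liquid returned / distillate withdrawn)
L = 147 kmol/h, D = 338 kmol/h
R = 147 / 338 = 0.4349

0.4349


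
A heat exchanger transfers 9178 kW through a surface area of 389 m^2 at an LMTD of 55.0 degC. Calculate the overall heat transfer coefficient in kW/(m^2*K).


From Q = U*A*LMTD, U = Q / (A * LMTD)
U = 9178 / (389 * 55.0) = 9178 / 21395 = 0.4290

0.4290 kW/(m^2*K)


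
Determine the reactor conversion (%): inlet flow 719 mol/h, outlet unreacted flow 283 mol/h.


X = (F_in - F_out) / F_in * 100
Moles reacted = 719 - 283 = 436
X = 436 / 719 * 100
= 0.6064 * 100
= 60.64 %

60.64 %


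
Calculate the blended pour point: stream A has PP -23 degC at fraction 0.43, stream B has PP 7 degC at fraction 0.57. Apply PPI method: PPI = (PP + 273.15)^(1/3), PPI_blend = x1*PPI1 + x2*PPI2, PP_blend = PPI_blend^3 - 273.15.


PPI_1 = (-23 + 273.15)^(1/3) = 6.300865
PPI_2 = (7 + 273.15)^(1/3) = 6.543301
PPI_blend = 0.43 * 6.300865 + 0.57 * 6.543301 = 6.439054
PP_blend = 6.439054^3 - 273.15 = 266.9723 - 273.15 = -6.18

-6.18 degC


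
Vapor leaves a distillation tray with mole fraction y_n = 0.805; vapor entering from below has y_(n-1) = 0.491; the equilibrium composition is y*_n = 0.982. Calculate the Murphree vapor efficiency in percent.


Murphree vapor efficiency: EMV = (y_n - y_(n-1)) / (y*_n - y_(n-1)) * 100
EMV = (0.805 - 0.491) / (0.982 - 0.491) * 100 = 0.314 / 0.491 * 100 = 63.95

63.95 %


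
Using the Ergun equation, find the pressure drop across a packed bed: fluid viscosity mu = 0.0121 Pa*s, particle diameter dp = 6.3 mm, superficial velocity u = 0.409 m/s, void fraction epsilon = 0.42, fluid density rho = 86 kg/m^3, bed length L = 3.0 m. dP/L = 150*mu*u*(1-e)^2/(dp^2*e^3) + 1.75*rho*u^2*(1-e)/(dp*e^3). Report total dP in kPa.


dp = 6.3 mm = 0.0063 m
Viscous term = 150*0.0121*0.409*(1-0.42)^2 / (0.0063^2*0.42^3) = 84923.3
Inertial term = 1.75*86*0.409^2*(1-0.42) / (0.0063*0.42^3) = 31284
dP/L = 84923.3 + 31284 = 116207 Pa/m
dP = 116207 * 3.0 / 1000 = 348.6 kPa

348.6 kPa


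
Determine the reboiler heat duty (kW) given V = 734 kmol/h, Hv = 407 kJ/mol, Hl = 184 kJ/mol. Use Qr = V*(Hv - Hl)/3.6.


Qr = 734 * (407 - 184) / 3.6 = 734 * 223 / 3.6 = 45470

45470 kW


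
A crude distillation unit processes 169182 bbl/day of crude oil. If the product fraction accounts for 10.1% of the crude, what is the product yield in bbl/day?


Crude throughput = 169182 bbl/day
Fraction yield = 10.1%
yield = throughput * fraction / 100
yield = 169182 * 10.1 / 100 = 17087.382

17087.382 bbl/day


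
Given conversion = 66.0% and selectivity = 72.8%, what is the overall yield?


Overall yield = conversion (%) * selectivity (%) / 100
Conversion = 66.0%, Selectivity = 72.8%
Y = 66.0 * 72.8 / 100
= 48.048 %

48.048 %


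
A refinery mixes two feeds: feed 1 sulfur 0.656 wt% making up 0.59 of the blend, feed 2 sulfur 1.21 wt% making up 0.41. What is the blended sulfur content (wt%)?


Linear sulfur blending: S_blend = x1*S1 + x2*S2
Contribution 1: 0.59 * 0.656 = 0.38704 wt%
Contribution 2: 0.41 * 1.21 = 0.4961 wt%
S_blend = 0.38704 + 0.4961 = 0.88314

0.88314 wt%


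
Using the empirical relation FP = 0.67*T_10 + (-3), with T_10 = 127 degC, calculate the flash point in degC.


FP = 0.67 * 127 + (-3) = 82.09

82.09 degC


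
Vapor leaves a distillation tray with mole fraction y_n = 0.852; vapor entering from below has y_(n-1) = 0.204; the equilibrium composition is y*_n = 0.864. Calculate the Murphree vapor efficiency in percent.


Murphree vapor efficiency: EMV = (y_n - y_(n-1)) / (y*_n - y_(n-1)) * 100
EMV = (0.852 - 0.204) / (0.864 - 0.204) * 100 = 0.648 / 0.66 * 100 = 98.18

98.18 %


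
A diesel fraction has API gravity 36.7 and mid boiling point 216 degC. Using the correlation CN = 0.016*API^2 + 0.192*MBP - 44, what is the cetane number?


CN = 0.016 * 36.7^2 + 0.192 * 216 - 44
CN = 21.55024 + 41.472 - 44 = 19.02224

19.02224


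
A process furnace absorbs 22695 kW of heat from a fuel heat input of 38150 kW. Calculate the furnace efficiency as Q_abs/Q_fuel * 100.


Furnace efficiency = Q_absorbed / Q_fuel * 100
= 22695 / 38150 * 100 = 59.49

59.49 %


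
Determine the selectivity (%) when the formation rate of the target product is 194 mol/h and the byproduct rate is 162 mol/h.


Selectivity = desired / (desired + undesired) * 100
Total products = 194 + 162 = 356 mol/h
S = 194 / 356 * 100
= 0.5449 * 100
= 54.49 %

54.49 %


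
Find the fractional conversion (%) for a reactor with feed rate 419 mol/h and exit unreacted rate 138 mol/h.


X = (F_in - F_out) / F_in * 100
Moles reacted = 419 - 138 = 281
X = 281 / 419 * 100
= 0.6706 * 100
= 67.06 %

67.06 %


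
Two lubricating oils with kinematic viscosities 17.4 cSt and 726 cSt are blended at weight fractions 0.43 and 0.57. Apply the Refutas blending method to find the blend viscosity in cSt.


Refutas method: VBN_i = 14.534*ln(ln(visc_i + 0.8)) + 10.975, blended linearly by mass fraction; since VBN is linear in VBI_i = ln(ln(visc_i + 0.8)) and the fractions sum to 1, blend VBI directly: visc = exp(exp(VBI_blend)) - 0.8
VBI_1 = ln(ln(17.4 + 0.8)) = 1.0652
VBI_2 = ln(ln(726 + 0.8)) = 1.88535
VBI_blend = 0.43 * 1.0652 + 0.57 * 1.88535 = 1.53269
visc_blend = exp(exp(1.53269)) - 0.8 = 101.8

101.8 cSt


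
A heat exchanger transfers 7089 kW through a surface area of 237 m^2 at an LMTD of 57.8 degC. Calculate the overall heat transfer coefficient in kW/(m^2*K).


From Q = U*A*LMTD, U = Q / (A * LMTD)
U = 7089 / (237 * 57.8) = 7089 / 13698.6 = 0.5175

0.5175 kW/(m^2*K)


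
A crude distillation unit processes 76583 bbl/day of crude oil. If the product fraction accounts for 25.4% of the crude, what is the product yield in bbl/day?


Crude throughput = 76583 bbl/day
Fraction yield = 25.4%
yield = throughput * fraction / 100
yield = 76583 * 25.4 / 100 = 19452.082

19452.082 bbl/day


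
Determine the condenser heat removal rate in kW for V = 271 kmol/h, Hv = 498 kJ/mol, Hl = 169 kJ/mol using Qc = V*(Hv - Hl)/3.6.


Qc = 271 * (498 - 169) / 3.6 = 271 * 329 / 3.6 = 24770

24770 kW


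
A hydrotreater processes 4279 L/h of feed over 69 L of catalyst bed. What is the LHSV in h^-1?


LHSV = volumetric feed rate / catalyst volume
= 4279 L/h / 69 L
= 62.01 h^-1

62.01 h^-1


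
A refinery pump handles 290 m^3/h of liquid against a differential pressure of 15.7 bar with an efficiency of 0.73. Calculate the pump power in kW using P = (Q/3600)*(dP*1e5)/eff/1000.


Q = 290 / 3600 = 0.0805556 m^3/s
P = 0.0805556 * (15.7 * 1e5) / 0.73 / 1000 = 173.2

173.2 kW


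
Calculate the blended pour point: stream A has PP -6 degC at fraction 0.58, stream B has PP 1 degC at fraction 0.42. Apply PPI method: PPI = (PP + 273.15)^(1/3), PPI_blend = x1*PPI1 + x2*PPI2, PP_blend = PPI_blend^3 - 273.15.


PPI_1 = (-6 + 273.15)^(1/3) = 6.440482
PPI_2 = (1 + 273.15)^(1/3) = 6.49625
PPI_blend = 0.58 * 6.440482 + 0.42 * 6.49625 = 6.463905
PP_blend = 6.463905^3 - 273.15 = 270.0753 - 273.15 = -3.07

-3.07 degC


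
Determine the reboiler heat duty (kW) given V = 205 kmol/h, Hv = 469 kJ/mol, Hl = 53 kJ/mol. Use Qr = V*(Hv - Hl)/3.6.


Qr = 205 * (469 - 53) / 3.6 = 205 * 416 / 3.6 = 23690

23690 kW


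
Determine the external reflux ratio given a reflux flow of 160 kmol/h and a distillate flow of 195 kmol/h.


Reflux ratio definition: R = L / D (liquid returned / distillate withdrawn)
L = 160 kmol/h, D = 195 kmol/h
R = 160 / 195 = 0.8205

0.8205


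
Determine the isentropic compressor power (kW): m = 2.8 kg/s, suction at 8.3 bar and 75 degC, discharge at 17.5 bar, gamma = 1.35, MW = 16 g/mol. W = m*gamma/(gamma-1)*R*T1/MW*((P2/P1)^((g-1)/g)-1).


Isentropic work: W = m*(gamma/(gamma-1))*(R*T1/MW)*((P2/P1)^((gamma-1)/gamma) - 1)
T1 = 75 + 273.15 = 348.15 K
Pressure ratio = 17.5 / 8.3 = 2.10843
Exponent = (1.35 - 1)/1.35 = 0.259259
(P2/P1)^exp - 1 = 2.10843^0.259259 - 1 = 0.213359
W = 2.8 * 1.35 / 0.35 * 8.314 * 348.15 / 16 * 0.213359 = 416.9

416.9 kW


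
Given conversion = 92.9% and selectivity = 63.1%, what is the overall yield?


Overall yield = conversion (%) * selectivity (%) / 100
Conversion = 92.9%, Selectivity = 63.1%
Y = 92.9 * 63.1 / 100
= 58.6199 %

58.6199 %


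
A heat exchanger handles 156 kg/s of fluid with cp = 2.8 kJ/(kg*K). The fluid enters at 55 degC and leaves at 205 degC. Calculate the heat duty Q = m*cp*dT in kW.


Q = m_dot * cp * delta_T
delta_T = 205 - 55 = 150 K
Q = 156 * 2.8 * 150
= 436.8 * 150
= 65520 kW

65520 kW


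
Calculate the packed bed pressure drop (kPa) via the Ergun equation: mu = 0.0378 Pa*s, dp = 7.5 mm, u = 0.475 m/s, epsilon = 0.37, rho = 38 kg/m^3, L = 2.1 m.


dp = 7.5 mm = 0.0075 m
Viscous term = 150*0.0378*0.475*(1-0.37)^2 / (0.0075^2*0.37^3) = 375172
Inertial term = 1.75*38*0.475^2*(1-0.37) / (0.0075*0.37^3) = 24881.9
dP/L = 375172 + 24881.9 = 400054 Pa/m
dP = 400054 * 2.1 / 1000 = 840.1 kPa

840.1 kPa


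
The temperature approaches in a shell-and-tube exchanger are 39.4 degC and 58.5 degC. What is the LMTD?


LMTD = (dT1 - dT2) / ln(dT1/dT2)
= (39.4 - 58.5) / ln(39.4 / 58.5) = -19.1 / -0.395261 = 48.32

48.32 degC


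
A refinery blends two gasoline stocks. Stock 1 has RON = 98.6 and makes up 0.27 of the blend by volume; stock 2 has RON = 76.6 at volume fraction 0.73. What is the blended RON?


Linear blending: RON_blend = sum(vi * RONi)
Contribution 1: 0.27 * 98.6 = 26.622
Contribution 2: 0.73 * 76.6 = 55.918
RON_blend = 26.622 + 55.918 = 82.54

82.54


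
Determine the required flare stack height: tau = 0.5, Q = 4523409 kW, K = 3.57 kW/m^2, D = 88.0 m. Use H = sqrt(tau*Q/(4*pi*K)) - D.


tau*Q/(4*pi*K) = 0.5 * 4523409 / (4 * pi * 3.57) = 50414.8
sqrt(50414.8) = 224.532
H = 224.532 - 88.0 = 136.5

136.5 m


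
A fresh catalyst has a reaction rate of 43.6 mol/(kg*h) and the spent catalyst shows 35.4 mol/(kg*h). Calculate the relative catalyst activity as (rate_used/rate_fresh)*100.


Activity (%) = (rate_used / rate_fresh) * 100
rate_used = 35.4, rate_fresh = 43.6
= (35.4 / 43.6) * 100
= 0.8119 * 100 = 81.19

81.19 %


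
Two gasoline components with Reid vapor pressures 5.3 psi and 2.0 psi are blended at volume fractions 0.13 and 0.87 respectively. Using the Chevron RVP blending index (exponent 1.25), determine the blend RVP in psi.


Chevron index: RVP_blend = (sum xi*RVPi^1.25)^(1/1.25)
RVP^1.25 terms: 0.13 * 5.3^1.25 + 0.87 * 2.0^1.25 = 3.11463
RVP_blend = 3.11463^(1/1.25) = 2.482

2.482 psi


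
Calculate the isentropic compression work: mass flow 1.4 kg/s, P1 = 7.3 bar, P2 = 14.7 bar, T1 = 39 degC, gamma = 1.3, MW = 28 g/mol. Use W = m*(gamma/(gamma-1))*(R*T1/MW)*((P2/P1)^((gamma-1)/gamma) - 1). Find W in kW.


Isentropic work: W = m*(gamma/(gamma-1))*(R*T1/MW)*((P2/P1)^((gamma-1)/gamma) - 1)
T1 = 39 + 273.15 = 312.15 K
Pressure ratio = 14.7 / 7.3 = 2.0137
Exponent = (1.3 - 1)/1.3 = 0.230769
(P2/P1)^exp - 1 = 2.0137^0.230769 - 1 = 0.17531
W = 1.4 * 1.3 / 0.3 * 8.314 * 312.15 / 28 * 0.17531 = 98.58

98.58 kW


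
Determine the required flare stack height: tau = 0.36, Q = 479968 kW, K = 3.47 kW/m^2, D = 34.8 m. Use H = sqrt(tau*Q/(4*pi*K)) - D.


tau*Q/(4*pi*K) = 0.36 * 479968 / (4 * pi * 3.47) = 3962.56
sqrt(3962.56) = 62.9489
H = 62.9489 - 34.8 = 28.15

28.15 m


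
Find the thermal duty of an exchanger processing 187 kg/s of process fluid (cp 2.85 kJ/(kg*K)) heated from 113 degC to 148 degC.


Q = m_dot * cp * delta_T
delta_T = 148 - 113 = 35 K
Q = 187 * 2.85 * 35
= 532.95 * 35
= 18653.25 kW

18653.25 kW


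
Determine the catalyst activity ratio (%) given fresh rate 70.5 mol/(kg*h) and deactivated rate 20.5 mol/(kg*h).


Activity (%) = (rate_used / rate_fresh) * 100
rate_used = 20.5, rate_fresh = 70.5
= (20.5 / 70.5) * 100
= 0.2908 * 100 = 29.08

29.08 %


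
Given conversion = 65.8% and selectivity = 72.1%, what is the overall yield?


Overall yield = conversion (%) * selectivity (%) / 100
Conversion = 65.8%, Selectivity = 72.1%
Y = 65.8 * 72.1 / 100
= 47.4418 %

47.4418 %


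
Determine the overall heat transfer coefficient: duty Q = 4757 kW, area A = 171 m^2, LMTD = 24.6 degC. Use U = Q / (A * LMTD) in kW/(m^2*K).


From Q = U*A*LMTD, U = Q / (A * LMTD)
U = 4757 / (171 * 24.6) = 4757 / 4206.6 = 1.131

1.131 kW/(m^2*K)


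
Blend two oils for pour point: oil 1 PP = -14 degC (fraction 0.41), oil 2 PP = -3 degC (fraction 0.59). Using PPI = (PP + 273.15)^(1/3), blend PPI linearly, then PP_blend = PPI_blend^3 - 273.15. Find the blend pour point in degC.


PPI_1 = (-14 + 273.15)^(1/3) = 6.375541
PPI_2 = (-3 + 273.15)^(1/3) = 6.464501
PPI_blend = 0.41 * 6.375541 + 0.59 * 6.464501 = 6.428027
PP_blend = 6.428027^3 - 273.15 = 265.6031 - 273.15 = -7.55

-7.55 degC


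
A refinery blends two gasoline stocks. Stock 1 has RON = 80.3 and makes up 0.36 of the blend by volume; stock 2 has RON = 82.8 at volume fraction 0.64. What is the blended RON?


Linear blending: RON_blend = sum(vi * RONi)
Contribution 1: 0.36 * 80.3 = 28.908
Contribution 2: 0.64 * 82.8 = 52.992
RON_blend = 28.908 + 52.992 = 81.9

81.9


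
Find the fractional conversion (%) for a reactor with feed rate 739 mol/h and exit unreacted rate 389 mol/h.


X = (F_in - F_out) / F_in * 100
Moles reacted = 739 - 389 = 350
X = 350 / 739 * 100
= 0.4736 * 100
= 47.36 %

47.36 %


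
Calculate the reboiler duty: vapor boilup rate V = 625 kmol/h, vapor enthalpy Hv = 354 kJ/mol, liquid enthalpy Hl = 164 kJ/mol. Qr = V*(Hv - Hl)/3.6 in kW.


Qr = 625 * (354 - 164) / 3.6 = 625 * 190 / 3.6 = 32990

32990 kW


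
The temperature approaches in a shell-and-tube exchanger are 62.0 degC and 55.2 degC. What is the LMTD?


LMTD = (dT1 - dT2) / ln(dT1/dT2)
= (62.0 - 55.2) / ln(62.0 / 55.2) = 6.8 / 0.116171 = 58.53

58.53 degC


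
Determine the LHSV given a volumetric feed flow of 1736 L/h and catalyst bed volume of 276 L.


LHSV = volumetric feed rate / catalyst volume
= 1736 L/h / 276 L
= 6.290 h^-1

6.290 h^-1


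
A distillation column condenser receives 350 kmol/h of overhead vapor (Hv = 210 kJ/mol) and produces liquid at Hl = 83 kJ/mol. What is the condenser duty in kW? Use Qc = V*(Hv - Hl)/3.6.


Qc = 350 * (210 - 83) / 3.6 = 350 * 127 / 3.6 = 12350

12350 kW


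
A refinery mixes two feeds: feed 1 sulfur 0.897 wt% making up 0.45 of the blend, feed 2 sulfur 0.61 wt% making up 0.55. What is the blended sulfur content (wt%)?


Linear sulfur blending: S_blend = x1*S1 + x2*S2
Contribution 1: 0.45 * 0.897 = 0.40365 wt%
Contribution 2: 0.55 * 0.61 = 0.3355 wt%
S_blend = 0.40365 + 0.3355 = 0.73915

0.73915 wt%


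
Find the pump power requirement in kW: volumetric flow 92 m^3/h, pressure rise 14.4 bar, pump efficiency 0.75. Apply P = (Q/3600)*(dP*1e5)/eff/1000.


Q = 92 / 3600 = 0.0255556 m^3/s
P = 0.0255556 * (14.4 * 1e5) / 0.75 / 1000 = 49.07

49.07 kW


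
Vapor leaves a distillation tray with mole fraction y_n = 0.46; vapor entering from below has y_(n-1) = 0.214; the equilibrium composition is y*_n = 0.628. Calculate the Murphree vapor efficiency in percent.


Murphree vapor efficiency: EMV = (y_n - y_(n-1)) / (y*_n - y_(n-1)) * 100
EMV = (0.46 - 0.214) / (0.628 - 0.214) * 100 = 0.246 / 0.414 * 100 = 59.42

59.42 %


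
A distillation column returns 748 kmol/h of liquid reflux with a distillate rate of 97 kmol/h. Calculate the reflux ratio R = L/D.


Reflux ratio definition: R = L / D (liquid returned / distillate withdrawn)
L = 748 kmol/h, D = 97 kmol/h
R = 748 / 97 = 7.711

7.711


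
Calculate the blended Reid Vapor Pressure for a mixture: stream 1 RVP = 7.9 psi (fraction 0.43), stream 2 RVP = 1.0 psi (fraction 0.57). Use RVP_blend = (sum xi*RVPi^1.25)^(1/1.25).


Chevron index: RVP_blend = (sum xi*RVPi^1.25)^(1/1.25)
RVP^1.25 terms: 0.43 * 7.9^1.25 + 0.57 * 1.0^1.25 = 6.26511
RVP_blend = 6.26511^(1/1.25) = 4.341

4.341 psi


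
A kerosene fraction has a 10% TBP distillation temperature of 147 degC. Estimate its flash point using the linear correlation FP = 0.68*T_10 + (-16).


FP = 0.68 * 147 + (-16) = 83.96

83.96 degC


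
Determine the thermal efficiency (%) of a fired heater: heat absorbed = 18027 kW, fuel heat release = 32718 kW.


Furnace efficiency = Q_absorbed / Q_fuel * 100
= 18027 / 32718 * 100 = 55.10

55.10 %


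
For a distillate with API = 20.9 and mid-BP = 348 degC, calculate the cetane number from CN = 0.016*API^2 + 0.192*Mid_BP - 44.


CN = 0.016 * 20.9^2 + 0.192 * 348 - 44
CN = 6.98896 + 66.816 - 44 = 29.80496

29.80496


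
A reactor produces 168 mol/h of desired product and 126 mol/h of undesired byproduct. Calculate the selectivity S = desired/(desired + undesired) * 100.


Selectivity = desired / (desired + undesired) * 100
Total products = 168 + 126 = 294 mol/h
S = 168 / 294 * 100
= 0.5714 * 100
= 57.14 %

57.14 %


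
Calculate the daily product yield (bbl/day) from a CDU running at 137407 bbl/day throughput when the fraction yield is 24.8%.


Crude throughput = 137407 bbl/day
Fraction yield = 24.8%
yield = throughput * fraction / 100
yield = 137407 * 24.8 / 100 = 34076.936

34076.936 bbl/day


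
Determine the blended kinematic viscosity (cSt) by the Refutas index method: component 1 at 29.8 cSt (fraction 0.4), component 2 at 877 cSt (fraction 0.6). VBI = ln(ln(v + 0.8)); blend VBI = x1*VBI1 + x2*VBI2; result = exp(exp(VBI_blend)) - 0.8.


Refutas method: VBN_i = 14.534*ln(ln(visc_i + 0.8)) + 10.975, blended linearly by mass fraction; since VBN is linear in VBI_i = ln(ln(visc_i + 0.8)) and the fractions sum to 1, blend VBI directly: visc = exp(exp(VBI_blend)) - 0.8
VBI_1 = ln(ln(29.8 + 0.8)) = 1.22993
VBI_2 = ln(ln(877 + 0.8)) = 1.9136
VBI_blend = 0.4 * 1.22993 + 0.6 * 1.9136 = 1.64013
visc_blend = exp(exp(1.64013)) - 0.8 = 172.6

172.6 cSt


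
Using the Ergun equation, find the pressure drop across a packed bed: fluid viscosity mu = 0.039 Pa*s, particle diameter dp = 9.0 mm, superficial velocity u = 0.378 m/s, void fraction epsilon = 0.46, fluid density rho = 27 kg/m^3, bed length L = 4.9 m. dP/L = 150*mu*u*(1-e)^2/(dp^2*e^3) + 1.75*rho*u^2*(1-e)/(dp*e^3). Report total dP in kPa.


dp = 9.0 mm = 0.009 m
Viscous term = 150*0.039*0.378*(1-0.46)^2 / (0.009^2*0.46^3) = 81785.6
Inertial term = 1.75*27*0.378^2*(1-0.46) / (0.009*0.46^3) = 4161.63
dP/L = 81785.6 + 4161.63 = 85947.2 Pa/m
dP = 85947.2 * 4.9 / 1000 = 421.1 kPa

421.1 kPa


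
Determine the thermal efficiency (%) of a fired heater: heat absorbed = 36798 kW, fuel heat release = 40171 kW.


Furnace efficiency = Q_absorbed / Q_fuel * 100
= 36798 / 40171 * 100 = 91.60

91.60 %


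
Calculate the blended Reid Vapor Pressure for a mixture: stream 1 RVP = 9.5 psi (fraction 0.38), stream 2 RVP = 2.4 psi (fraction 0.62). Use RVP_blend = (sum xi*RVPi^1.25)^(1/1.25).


Chevron index: RVP_blend = (sum xi*RVPi^1.25)^(1/1.25)
RVP^1.25 terms: 0.38 * 9.5^1.25 + 0.62 * 2.4^1.25 = 8.18986
RVP_blend = 8.18986^(1/1.25) = 5.378

5.378 psi


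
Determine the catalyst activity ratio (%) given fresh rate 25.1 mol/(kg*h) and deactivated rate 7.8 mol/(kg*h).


Activity (%) = (rate_used / rate_fresh) * 100
rate_used = 7.8, rate_fresh = 25.1
= (7.8 / 25.1) * 100
= 0.3108 * 100 = 31.08

31.08 %


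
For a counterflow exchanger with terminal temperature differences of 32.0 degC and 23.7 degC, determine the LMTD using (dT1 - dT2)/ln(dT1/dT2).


LMTD = (dT1 - dT2) / ln(dT1/dT2)
= (32.0 - 23.7) / ln(32.0 / 23.7) = 8.3 / 0.300261 = 27.64

27.64 degC


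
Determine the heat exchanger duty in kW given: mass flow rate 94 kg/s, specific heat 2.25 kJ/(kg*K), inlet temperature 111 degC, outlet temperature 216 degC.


Q = m_dot * cp * delta_T
delta_T = 216 - 111 = 105 K
Q = 94 * 2.25 * 105
= 211.5 * 105
= 22207.5 kW

22207.5 kW


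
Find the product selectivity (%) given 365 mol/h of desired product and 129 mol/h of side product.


Selectivity = desired / (desired + undesired) * 100
Total products = 365 + 129 = 494 mol/h
S = 365 / 494 * 100
= 0.7389 * 100
= 73.89 %

73.89 %


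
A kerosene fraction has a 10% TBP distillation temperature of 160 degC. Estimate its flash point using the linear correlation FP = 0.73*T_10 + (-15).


FP = 0.73 * 160 + (-15) = 101.8

101.8 degC


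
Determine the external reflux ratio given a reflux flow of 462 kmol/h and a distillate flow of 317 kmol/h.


Reflux ratio definition: R = L / D (liquid returned / distillate withdrawn)
L = 462 kmol/h, D = 317 kmol/h
R = 462 / 317 = 1.457

1.457


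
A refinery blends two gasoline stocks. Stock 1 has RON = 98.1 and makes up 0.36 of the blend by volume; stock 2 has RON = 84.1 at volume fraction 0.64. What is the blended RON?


Linear blending: RON_blend = sum(vi * RONi)
Contribution 1: 0.36 * 98.1 = 35.316
Contribution 2: 0.64 * 84.1 = 53.824
RON_blend = 35.316 + 53.824 = 89.14

89.14


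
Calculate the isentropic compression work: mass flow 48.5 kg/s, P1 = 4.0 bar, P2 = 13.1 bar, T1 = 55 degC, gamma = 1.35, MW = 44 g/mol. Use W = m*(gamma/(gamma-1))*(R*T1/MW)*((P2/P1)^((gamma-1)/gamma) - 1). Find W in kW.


Isentropic work: W = m*(gamma/(gamma-1))*(R*T1/MW)*((P2/P1)^((gamma-1)/gamma) - 1)
T1 = 55 + 273.15 = 328.15 K
Pressure ratio = 13.1 / 4.0 = 3.275
Exponent = (1.35 - 1)/1.35 = 0.259259
(P2/P1)^exp - 1 = 3.275^0.259259 - 1 = 0.360107
W = 48.5 * 1.35 / 0.35 * 8.314 * 328.15 / 44 * 0.360107 = 4177

4177 kW


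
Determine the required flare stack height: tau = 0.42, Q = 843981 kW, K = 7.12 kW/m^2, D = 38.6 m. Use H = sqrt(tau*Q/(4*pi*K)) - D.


tau*Q/(4*pi*K) = 0.42 * 843981 / (4 * pi * 7.12) = 3961.8
sqrt(3961.8) = 62.9428
H = 62.9428 - 38.6 = 24.34

24.34 m


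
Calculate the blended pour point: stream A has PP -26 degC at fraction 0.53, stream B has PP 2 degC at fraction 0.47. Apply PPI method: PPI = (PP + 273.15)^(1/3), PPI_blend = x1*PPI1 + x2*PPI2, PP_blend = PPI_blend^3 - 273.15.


PPI_1 = (-26 + 273.15)^(1/3) = 6.275575
PPI_2 = (2 + 273.15)^(1/3) = 6.504139
PPI_blend = 0.53 * 6.275575 + 0.47 * 6.504139 = 6.383
PP_blend = 6.383^3 - 273.15 = 260.0606 - 273.15 = -13.09

-13.09 degC


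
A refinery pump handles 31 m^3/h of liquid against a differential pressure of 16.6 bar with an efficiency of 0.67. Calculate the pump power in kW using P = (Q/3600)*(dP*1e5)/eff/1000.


Q = 31 / 3600 = 0.00861111 m^3/s
P = 0.00861111 * (16.6 * 1e5) / 0.67 / 1000 = 21.33

21.33 kW


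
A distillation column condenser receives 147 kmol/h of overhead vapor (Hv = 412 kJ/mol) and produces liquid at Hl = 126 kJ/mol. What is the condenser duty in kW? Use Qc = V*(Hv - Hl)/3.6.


Qc = 147 * (412 - 126) / 3.6 = 147 * 286 / 3.6 = 11680

11680 kW


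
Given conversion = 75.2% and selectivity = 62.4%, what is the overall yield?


Overall yield = conversion (%) * selectivity (%) / 100
Conversion = 75.2%, Selectivity = 62.4%
Y = 75.2 * 62.4 / 100
= 46.9248 %

46.9248 %


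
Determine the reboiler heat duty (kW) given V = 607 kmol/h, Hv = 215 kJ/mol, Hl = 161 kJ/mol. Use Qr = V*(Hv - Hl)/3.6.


Qr = 607 * (215 - 161) / 3.6 = 607 * 54 / 3.6 = 9105

9105 kW


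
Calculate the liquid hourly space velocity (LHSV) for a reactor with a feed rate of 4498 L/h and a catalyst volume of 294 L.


LHSV = volumetric feed rate / catalyst volume
= 4498 L/h / 294 L
= 15.30 h^-1

15.30 h^-1


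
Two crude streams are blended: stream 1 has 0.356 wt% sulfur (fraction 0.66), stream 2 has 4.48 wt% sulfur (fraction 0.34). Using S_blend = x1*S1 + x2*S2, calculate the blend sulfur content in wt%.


Linear sulfur blending: S_blend = x1*S1 + x2*S2
Contribution 1: 0.66 * 0.356 = 0.23496 wt%
Contribution 2: 0.34 * 4.48 = 1.5232 wt%
S_blend = 0.23496 + 1.5232 = 1.75816

1.75816 wt%


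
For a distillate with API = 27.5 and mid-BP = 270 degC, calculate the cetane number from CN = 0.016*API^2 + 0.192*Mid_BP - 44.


CN = 0.016 * 27.5^2 + 0.192 * 270 - 44
CN = 12.1 + 51.84 - 44 = 19.94

19.94


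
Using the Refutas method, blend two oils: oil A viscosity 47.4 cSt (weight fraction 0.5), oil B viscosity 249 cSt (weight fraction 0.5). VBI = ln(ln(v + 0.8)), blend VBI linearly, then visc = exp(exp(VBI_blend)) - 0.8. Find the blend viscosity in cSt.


Refutas method: VBN_i = 14.534*ln(ln(visc_i + 0.8)) + 10.975, blended linearly by mass fraction; since VBN is linear in VBI_i = ln(ln(visc_i + 0.8)) and the fractions sum to 1, blend VBI directly: visc = exp(exp(VBI_blend)) - 0.8
VBI_1 = ln(ln(47.4 + 0.8)) = 1.35464
VBI_2 = ln(ln(249 + 0.8)) = 1.7085
VBI_blend = 0.5 * 1.35464 + 0.5 * 1.7085 = 1.53157
visc_blend = exp(exp(1.53157)) - 0.8 = 101.2

101.2 cSt


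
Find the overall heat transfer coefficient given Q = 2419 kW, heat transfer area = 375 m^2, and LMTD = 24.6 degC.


From Q = U*A*LMTD, U = Q / (A * LMTD)
U = 2419 / (375 * 24.6) = 2419 / 9225 = 0.2622

0.2622 kW/(m^2*K)


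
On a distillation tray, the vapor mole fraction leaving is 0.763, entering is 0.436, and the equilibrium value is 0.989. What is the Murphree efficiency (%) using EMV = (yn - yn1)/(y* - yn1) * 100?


Murphree vapor efficiency: EMV = (y_n - y_(n-1)) / (y*_n - y_(n-1)) * 100
EMV = (0.763 - 0.436) / (0.989 - 0.436) * 100 = 0.327 / 0.553 * 100 = 59.13

59.13 %


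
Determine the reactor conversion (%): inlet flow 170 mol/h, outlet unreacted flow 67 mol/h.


X = (F_in - F_out) / F_in * 100
Moles reacted = 170 - 67 = 103
X = 103 / 170 * 100
= 0.6059 * 100
= 60.59 %

60.59 %


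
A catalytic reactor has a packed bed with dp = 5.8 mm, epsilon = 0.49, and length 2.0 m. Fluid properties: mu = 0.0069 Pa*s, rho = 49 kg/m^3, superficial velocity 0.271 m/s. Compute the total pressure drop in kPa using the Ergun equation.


dp = 5.8 mm = 0.0058 m
Viscous term = 150*0.0069*0.271*(1-0.49)^2 / (0.0058^2*0.49^3) = 18433.4
Inertial term = 1.75*49*0.271^2*(1-0.49) / (0.0058*0.49^3) = 4706.81
dP/L = 18433.4 + 4706.81 = 23140.2 Pa/m
dP = 23140.2 * 2.0 / 1000 = 46.28 kPa

46.28 kPa


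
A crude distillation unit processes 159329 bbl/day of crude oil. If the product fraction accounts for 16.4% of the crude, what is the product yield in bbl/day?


Crude throughput = 159329 bbl/day
Fraction yield = 16.4%
yield = throughput * fraction / 100
yield = 159329 * 16.4 / 100 = 26129.956

26129.956 bbl/day


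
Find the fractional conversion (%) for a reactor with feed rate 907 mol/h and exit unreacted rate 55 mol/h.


X = (F_in - F_out) / F_in * 100
Moles reacted = 907 - 55 = 852
X = 852 / 907 * 100
= 0.9394 * 100
= 93.94 %

93.94 %


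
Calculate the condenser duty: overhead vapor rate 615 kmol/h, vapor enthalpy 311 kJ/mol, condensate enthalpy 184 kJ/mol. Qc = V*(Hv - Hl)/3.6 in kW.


Qc = 615 * (311 - 184) / 3.6 = 615 * 127 / 3.6 = 21700

21700 kW


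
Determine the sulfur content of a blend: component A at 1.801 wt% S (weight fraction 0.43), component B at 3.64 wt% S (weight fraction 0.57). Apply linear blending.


Linear sulfur blending: S_blend = x1*S1 + x2*S2
Contribution 1: 0.43 * 1.801 = 0.77443 wt%
Contribution 2: 0.57 * 3.64 = 2.0748 wt%
S_blend = 0.77443 + 2.0748 = 2.84923

2.84923 wt%


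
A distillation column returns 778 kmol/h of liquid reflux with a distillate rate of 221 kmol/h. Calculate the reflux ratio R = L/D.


Reflux ratio definition: R = L / D (liquid returned / distillate withdrawn)
L = 778 kmol/h, D = 221 kmol/h
R = 778 / 221 = 3.520

3.520


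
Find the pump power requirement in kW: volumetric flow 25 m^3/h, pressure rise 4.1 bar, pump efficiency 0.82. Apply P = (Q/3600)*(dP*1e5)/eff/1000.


Q = 25 / 3600 = 0.00694444 m^3/s
P = 0.00694444 * (4.1 * 1e5) / 0.82 / 1000 = 3.472

3.472 kW


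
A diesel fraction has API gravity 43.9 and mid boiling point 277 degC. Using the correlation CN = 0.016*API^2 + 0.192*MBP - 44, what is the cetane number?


CN = 0.016 * 43.9^2 + 0.192 * 277 - 44
CN = 30.83536 + 53.184 - 44 = 40.01936

40.01936


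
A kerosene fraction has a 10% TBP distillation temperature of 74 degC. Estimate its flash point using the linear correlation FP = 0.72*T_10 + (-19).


FP = 0.72 * 74 + (-19) = 34.28

34.28 degC


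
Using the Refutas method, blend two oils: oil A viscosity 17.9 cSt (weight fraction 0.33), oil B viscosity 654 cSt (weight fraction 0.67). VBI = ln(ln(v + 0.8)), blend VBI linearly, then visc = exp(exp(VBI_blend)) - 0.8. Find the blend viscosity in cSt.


Refutas method: VBN_i = 14.534*ln(ln(visc_i + 0.8)) + 10.975, blended linearly by mass fraction; since VBN is linear in VBI_i = ln(ln(visc_i + 0.8)) and the fractions sum to 1, blend VBI directly: visc = exp(exp(VBI_blend)) - 0.8
VBI_1 = ln(ln(17.9 + 0.8)) = 1.0745
VBI_2 = ln(ln(654 + 0.8)) = 1.86939
VBI_blend = 0.33 * 1.0745 + 0.67 * 1.86939 = 1.60708
visc_blend = exp(exp(1.60708)) - 0.8 = 145.9

145.9 cSt


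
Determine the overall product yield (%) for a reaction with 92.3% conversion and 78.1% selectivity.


Overall yield = conversion (%) * selectivity (%) / 100
Conversion = 92.3%, Selectivity = 78.1%
Y = 92.3 * 78.1 / 100
= 72.0863 %

72.0863 %


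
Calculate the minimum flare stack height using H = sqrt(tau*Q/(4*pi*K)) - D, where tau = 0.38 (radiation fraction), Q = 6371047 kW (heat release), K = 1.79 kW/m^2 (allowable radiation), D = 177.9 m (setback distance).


tau*Q/(4*pi*K) = 0.38 * 6371047 / (4 * pi * 1.79) = 107630
sqrt(107630) = 328.07
H = 328.07 - 177.9 = 150.2

150.2 m


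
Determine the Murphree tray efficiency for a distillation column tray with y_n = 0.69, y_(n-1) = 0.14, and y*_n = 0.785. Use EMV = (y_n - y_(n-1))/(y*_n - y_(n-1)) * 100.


Murphree vapor efficiency: EMV = (y_n - y_(n-1)) / (y*_n - y_(n-1)) * 100
EMV = (0.69 - 0.14) / (0.785 - 0.14) * 100 = 0.55 / 0.645 * 100 = 85.27

85.27 %


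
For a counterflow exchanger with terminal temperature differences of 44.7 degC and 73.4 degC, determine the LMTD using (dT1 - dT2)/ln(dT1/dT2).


LMTD = (dT1 - dT2) / ln(dT1/dT2)
= (44.7 - 73.4) / ln(44.7 / 73.4) = -28.7 / -0.49595 = 57.87

57.87 degC


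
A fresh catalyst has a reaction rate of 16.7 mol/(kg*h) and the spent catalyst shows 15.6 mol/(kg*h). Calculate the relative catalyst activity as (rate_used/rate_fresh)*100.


Activity (%) = (rate_used / rate_fresh) * 100
rate_used = 15.6, rate_fresh = 16.7
= (15.6 / 16.7) * 100
= 0.9341 * 100 = 93.41

93.41 %


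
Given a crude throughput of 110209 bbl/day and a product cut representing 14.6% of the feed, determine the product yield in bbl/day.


Crude throughput = 110209 bbl/day
Fraction yield = 14.6%
yield = throughput * fraction / 100
yield = 110209 * 14.6 / 100 = 16090.514

16090.514 bbl/day


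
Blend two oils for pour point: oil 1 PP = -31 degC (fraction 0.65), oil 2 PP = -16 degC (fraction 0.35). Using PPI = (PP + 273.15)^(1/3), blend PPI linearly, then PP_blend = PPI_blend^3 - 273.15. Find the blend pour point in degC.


PPI_1 = (-31 + 273.15)^(1/3) = 6.232967
PPI_2 = (-16 + 273.15)^(1/3) = 6.359098
PPI_blend = 0.65 * 6.232967 + 0.35 * 6.359098 = 6.277113
PP_blend = 6.277113^3 - 273.15 = 247.3317 - 273.15 = -25.82

-25.82 degC


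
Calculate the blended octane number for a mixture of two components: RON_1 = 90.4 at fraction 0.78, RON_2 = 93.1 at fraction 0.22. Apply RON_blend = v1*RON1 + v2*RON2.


Linear blending: RON_blend = sum(vi * RONi)
Contribution 1: 0.78 * 90.4 = 70.512
Contribution 2: 0.22 * 93.1 = 20.482
RON_blend = 70.512 + 20.482 = 90.994

90.994


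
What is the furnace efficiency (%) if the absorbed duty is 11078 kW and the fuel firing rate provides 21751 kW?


Furnace efficiency = Q_absorbed / Q_fuel * 100
= 11078 / 21751 * 100 = 50.93

50.93 %


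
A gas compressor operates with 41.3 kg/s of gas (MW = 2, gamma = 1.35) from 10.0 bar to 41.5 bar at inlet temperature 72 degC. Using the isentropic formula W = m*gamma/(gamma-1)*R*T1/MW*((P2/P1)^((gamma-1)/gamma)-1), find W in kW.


Isentropic work: W = m*(gamma/(gamma-1))*(R*T1/MW)*((P2/P1)^((gamma-1)/gamma) - 1)
T1 = 72 + 273.15 = 345.15 K
Pressure ratio = 41.5 / 10.0 = 4.15
Exponent = (1.35 - 1)/1.35 = 0.259259
(P2/P1)^exp - 1 = 4.15^0.259259 - 1 = 0.446221
W = 41.3 * 1.35 / 0.35 * 8.314 * 345.15 / 2 * 0.446221 = 102000

102000 kW


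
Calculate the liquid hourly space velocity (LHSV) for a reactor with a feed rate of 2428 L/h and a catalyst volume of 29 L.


LHSV = volumetric feed rate / catalyst volume
= 2428 L/h / 29 L
= 83.72 h^-1

83.72 h^-1


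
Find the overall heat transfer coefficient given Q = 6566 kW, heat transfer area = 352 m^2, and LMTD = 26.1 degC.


From Q = U*A*LMTD, U = Q / (A * LMTD)
U = 6566 / (352 * 26.1) = 6566 / 9187.2 = 0.7147

0.7147 kW/(m^2*K)


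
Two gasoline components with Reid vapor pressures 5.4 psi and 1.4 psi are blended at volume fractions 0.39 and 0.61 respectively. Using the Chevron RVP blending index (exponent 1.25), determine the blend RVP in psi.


Chevron index: RVP_blend = (sum xi*RVPi^1.25)^(1/1.25)
RVP^1.25 terms: 0.39 * 5.4^1.25 + 0.61 * 1.4^1.25 = 4.13933
RVP_blend = 4.13933^(1/1.25) = 3.116

3.116 psi


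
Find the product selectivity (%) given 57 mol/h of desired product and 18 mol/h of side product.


Selectivity = desired / (desired + undesired) * 100
Total products = 57 + 18 = 75 mol/h
S = 57 / 75 * 100
= 0.7600 * 100
= 76.00 %

76.00 %


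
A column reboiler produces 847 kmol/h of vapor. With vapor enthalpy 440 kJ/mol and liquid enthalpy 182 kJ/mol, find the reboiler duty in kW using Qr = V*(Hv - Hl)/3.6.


Qr = 847 * (440 - 182) / 3.6 = 847 * 258 / 3.6 = 60700

60700 kW


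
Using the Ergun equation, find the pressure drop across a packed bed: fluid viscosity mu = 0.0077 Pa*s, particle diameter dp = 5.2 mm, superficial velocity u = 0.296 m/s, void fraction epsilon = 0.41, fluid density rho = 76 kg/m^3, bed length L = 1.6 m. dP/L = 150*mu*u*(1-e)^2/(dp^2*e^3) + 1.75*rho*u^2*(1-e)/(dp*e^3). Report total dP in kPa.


dp = 5.2 mm = 0.0052 m
Viscous term = 150*0.0077*0.296*(1-0.41)^2 / (0.0052^2*0.41^3) = 63858.6
Inertial term = 1.75*76*0.296^2*(1-0.41) / (0.0052*0.41^3) = 19183.7
dP/L = 63858.6 + 19183.7 = 83042.3 Pa/m
dP = 83042.3 * 1.6 / 1000 = 132.9 kPa

132.9 kPa


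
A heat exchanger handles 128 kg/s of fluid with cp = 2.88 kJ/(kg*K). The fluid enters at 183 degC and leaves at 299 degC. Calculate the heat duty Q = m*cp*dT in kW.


Q = m_dot * cp * delta_T
delta_T = 299 - 183 = 116 K
Q = 128 * 2.88 * 116
= 368.64 * 116
= 42762.24 kW

42762.24 kW


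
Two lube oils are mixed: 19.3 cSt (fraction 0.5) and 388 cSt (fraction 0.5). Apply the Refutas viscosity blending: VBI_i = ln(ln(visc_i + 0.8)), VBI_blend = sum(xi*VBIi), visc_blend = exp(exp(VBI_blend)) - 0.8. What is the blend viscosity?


Refutas method: VBN_i = 14.534*ln(ln(visc_i + 0.8)) + 10.975, blended linearly by mass fraction; since VBN is linear in VBI_i = ln(ln(visc_i + 0.8)) and the fractions sum to 1, blend VBI directly: visc = exp(exp(VBI_blend)) - 0.8
VBI_1 = ln(ln(19.3 + 0.8)) = 1.09885
VBI_2 = ln(ln(388 + 0.8)) = 1.78558
VBI_blend = 0.5 * 1.09885 + 0.5 * 1.78558 = 1.44222
visc_blend = exp(exp(1.44222)) - 0.8 = 67.92

67.92 cSt


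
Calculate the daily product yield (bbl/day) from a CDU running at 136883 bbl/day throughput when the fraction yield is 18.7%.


Crude throughput = 136883 bbl/day
Fraction yield = 18.7%
yield = throughput * fraction / 100
yield = 136883 * 18.7 / 100 = 25597.121

25597.121 bbl/day


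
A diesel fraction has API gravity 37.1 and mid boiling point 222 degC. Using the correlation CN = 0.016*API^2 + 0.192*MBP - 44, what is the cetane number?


CN = 0.016 * 37.1^2 + 0.192 * 222 - 44
CN = 22.02256 + 42.624 - 44 = 20.64656

20.64656


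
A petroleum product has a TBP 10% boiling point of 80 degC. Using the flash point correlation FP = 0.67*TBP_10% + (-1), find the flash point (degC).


FP = 0.67 * 80 + (-1) = 52.6

52.6 degC


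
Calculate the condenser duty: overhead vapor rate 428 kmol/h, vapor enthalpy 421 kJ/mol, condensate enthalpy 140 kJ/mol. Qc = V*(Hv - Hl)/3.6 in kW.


Qc = 428 * (421 - 140) / 3.6 = 428 * 281 / 3.6 = 33410

33410 kW
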